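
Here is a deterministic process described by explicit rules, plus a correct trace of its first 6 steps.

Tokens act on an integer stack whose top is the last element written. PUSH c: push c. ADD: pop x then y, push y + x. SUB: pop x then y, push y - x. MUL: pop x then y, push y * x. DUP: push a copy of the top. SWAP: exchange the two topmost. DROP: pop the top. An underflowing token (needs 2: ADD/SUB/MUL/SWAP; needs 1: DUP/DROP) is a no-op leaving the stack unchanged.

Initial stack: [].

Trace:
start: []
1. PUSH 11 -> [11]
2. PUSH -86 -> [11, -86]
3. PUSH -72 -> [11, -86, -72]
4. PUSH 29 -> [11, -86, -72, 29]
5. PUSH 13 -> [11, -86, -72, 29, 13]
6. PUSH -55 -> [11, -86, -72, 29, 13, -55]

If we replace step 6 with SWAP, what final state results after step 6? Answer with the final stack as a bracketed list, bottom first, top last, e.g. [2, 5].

(re-executing from step 6 with the substitution; state before step 6: [11, -86, -72, 29, 13])
6. SWAP -> [11, -86, -72, 13, 29]

[11, -86, -72, 13, 29]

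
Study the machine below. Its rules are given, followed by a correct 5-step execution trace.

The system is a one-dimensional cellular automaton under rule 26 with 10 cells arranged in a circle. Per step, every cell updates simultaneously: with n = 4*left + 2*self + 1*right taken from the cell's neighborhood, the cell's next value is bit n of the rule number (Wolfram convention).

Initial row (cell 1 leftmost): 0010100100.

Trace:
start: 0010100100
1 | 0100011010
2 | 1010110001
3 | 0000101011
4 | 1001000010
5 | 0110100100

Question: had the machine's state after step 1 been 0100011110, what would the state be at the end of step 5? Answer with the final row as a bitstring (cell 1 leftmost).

0110100100

state after step 1 := 0100011110
2 | 1010110001
3 | 0000101011
4 | 1001000010
5 | 0110100100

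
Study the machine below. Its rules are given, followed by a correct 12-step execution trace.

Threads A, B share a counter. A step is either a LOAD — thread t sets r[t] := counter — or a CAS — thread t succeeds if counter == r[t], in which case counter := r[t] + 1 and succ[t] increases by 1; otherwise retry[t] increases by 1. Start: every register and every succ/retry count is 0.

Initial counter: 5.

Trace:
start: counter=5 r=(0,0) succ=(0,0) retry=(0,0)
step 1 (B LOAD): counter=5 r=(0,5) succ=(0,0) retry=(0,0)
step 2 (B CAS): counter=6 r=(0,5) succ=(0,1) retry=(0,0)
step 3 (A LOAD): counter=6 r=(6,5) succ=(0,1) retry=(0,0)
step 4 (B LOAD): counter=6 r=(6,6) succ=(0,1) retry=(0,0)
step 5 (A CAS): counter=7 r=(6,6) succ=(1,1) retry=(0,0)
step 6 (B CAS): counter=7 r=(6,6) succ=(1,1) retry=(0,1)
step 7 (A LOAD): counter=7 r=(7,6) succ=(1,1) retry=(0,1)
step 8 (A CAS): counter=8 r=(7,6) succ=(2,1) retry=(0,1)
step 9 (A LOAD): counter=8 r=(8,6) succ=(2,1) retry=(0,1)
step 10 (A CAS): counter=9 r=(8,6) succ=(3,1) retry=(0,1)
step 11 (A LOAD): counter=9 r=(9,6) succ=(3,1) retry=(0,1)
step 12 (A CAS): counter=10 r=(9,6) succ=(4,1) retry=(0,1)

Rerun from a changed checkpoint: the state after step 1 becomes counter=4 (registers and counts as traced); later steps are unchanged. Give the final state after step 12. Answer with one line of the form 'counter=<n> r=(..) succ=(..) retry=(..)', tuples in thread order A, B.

counter=8 r=(7,4) succ=(4,0) retry=(0,2)

state after step 1 := counter=4 r=(0,5) succ=(0,0) retry=(0,0)
step 2 (B CAS): counter=4 r=(0,5) succ=(0,0) retry=(0,1)
step 3 (A LOAD): counter=4 r=(4,5) succ=(0,0) retry=(0,1)
step 4 (B LOAD): counter=4 r=(4,4) succ=(0,0) retry=(0,1)
step 5 (A CAS): counter=5 r=(4,4) succ=(1,0) retry=(0,1)
step 6 (B CAS): counter=5 r=(4,4) succ=(1,0) retry=(0,2)
step 7 (A LOAD): counter=5 r=(5,4) succ=(1,0) retry=(0,2)
step 8 (A CAS): counter=6 r=(5,4) succ=(2,0) retry=(0,2)
step 9 (A LOAD): counter=6 r=(6,4) succ=(2,0) retry=(0,2)
step 10 (A CAS): counter=7 r=(6,4) succ=(3,0) retry=(0,2)
step 11 (A LOAD): counter=7 r=(7,4) succ=(3,0) retry=(0,2)
step 12 (A CAS): counter=8 r=(7,4) succ=(4,0) retry=(0,2)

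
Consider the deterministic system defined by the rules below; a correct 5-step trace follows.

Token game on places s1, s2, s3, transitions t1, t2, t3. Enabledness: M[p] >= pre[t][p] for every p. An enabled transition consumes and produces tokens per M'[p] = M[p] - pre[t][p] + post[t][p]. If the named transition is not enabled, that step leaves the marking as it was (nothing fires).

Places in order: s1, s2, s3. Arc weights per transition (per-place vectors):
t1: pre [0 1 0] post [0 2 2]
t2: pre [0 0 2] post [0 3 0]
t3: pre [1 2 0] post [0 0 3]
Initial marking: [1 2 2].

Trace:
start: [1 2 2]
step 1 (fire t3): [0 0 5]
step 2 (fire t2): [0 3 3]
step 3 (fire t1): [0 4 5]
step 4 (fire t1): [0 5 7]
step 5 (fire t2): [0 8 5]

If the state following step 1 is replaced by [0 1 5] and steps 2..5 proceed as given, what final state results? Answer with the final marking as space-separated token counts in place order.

state after step 1 := [0 1 5]
step 2 (fire t2): [0 4 3]
step 3 (fire t1): [0 5 5]
step 4 (fire t1): [0 6 7]
step 5 (fire t2): [0 9 5]

0 9 5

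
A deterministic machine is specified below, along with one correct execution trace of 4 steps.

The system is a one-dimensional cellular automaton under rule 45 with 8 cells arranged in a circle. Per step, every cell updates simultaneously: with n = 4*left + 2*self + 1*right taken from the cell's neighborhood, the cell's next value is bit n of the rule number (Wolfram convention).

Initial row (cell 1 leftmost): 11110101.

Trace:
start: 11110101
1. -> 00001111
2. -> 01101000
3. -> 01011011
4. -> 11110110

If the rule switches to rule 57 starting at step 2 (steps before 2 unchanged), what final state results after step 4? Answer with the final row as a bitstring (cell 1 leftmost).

(re-executing steps 2..4 under rule 57; state before step 2: 00001111)
2. -> 11101000
3. -> 10010110
4. -> 01001101

01001101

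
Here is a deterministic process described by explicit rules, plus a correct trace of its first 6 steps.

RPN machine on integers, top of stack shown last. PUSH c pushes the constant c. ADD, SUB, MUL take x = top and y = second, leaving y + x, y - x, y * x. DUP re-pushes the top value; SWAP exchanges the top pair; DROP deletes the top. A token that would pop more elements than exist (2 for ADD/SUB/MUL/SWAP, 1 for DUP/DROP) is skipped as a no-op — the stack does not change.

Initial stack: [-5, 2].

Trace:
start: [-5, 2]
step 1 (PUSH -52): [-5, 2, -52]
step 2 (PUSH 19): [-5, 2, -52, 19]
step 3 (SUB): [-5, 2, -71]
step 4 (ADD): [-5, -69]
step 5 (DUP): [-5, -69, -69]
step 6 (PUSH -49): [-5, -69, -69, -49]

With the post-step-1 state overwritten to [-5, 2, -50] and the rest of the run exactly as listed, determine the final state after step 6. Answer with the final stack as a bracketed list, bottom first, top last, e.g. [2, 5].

[-5, -67, -67, -49]

state after step 1 := [-5, 2, -50]
step 2 (PUSH 19): [-5, 2, -50, 19]
step 3 (SUB): [-5, 2, -69]
step 4 (ADD): [-5, -67]
step 5 (DUP): [-5, -67, -67]
step 6 (PUSH -49): [-5, -67, -67, -49]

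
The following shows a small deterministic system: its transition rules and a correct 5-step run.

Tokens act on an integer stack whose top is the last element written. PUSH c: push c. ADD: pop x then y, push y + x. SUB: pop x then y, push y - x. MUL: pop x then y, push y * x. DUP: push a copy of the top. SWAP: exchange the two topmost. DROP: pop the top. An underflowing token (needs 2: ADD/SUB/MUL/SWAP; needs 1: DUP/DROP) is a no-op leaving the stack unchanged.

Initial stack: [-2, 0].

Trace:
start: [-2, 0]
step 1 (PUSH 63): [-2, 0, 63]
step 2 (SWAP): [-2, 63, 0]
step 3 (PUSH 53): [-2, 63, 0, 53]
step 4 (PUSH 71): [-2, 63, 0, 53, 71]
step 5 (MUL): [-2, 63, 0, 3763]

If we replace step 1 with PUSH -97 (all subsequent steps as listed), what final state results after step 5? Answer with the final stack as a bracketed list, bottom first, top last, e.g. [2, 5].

(re-executing from step 1 with the substitution; state before step 1: [-2, 0])
step 1 (PUSH -97): [-2, 0, -97]
step 2 (SWAP): [-2, -97, 0]
step 3 (PUSH 53): [-2, -97, 0, 53]
step 4 (PUSH 71): [-2, -97, 0, 53, 71]
step 5 (MUL): [-2, -97, 0, 3763]

[-2, -97, 0, 3763]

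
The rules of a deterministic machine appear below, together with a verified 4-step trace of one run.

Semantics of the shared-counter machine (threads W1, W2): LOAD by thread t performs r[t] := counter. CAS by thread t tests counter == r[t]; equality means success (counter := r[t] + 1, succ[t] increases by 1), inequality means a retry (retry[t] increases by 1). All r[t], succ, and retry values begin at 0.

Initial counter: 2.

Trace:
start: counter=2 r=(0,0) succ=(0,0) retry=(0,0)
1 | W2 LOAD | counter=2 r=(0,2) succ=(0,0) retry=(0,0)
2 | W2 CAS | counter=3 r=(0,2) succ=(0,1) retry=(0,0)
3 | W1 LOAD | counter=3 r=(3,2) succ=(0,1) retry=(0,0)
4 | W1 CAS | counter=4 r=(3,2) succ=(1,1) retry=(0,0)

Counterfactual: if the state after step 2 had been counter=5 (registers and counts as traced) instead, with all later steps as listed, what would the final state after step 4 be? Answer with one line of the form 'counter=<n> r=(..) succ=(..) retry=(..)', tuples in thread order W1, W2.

state after step 2 := counter=5 r=(0,2) succ=(0,1) retry=(0,0)
3 | W1 LOAD | counter=5 r=(5,2) succ=(0,1) retry=(0,0)
4 | W1 CAS | counter=6 r=(5,2) succ=(1,1) retry=(0,0)

counter=6 r=(5,2) succ=(1,1) retry=(0,0)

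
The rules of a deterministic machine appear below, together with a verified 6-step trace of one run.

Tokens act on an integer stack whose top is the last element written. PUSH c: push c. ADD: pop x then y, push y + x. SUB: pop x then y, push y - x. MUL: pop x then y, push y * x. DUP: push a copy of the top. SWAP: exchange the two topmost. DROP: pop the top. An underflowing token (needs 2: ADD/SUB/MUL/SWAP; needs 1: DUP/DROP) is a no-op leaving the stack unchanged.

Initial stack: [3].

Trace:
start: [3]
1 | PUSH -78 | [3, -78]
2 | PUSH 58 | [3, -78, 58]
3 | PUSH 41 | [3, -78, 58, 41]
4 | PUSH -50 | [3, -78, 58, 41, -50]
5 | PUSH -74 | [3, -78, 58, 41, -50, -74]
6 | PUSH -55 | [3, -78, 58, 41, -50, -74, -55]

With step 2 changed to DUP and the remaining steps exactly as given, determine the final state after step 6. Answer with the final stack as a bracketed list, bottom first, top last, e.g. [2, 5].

(re-executing from step 2 with the substitution; state before step 2: [3, -78])
2 | DUP | [3, -78, -78]
3 | PUSH 41 | [3, -78, -78, 41]
4 | PUSH -50 | [3, -78, -78, 41, -50]
5 | PUSH -74 | [3, -78, -78, 41, -50, -74]
6 | PUSH -55 | [3, -78, -78, 41, -50, -74, -55]

[3, -78, -78, 41, -50, -74, -55]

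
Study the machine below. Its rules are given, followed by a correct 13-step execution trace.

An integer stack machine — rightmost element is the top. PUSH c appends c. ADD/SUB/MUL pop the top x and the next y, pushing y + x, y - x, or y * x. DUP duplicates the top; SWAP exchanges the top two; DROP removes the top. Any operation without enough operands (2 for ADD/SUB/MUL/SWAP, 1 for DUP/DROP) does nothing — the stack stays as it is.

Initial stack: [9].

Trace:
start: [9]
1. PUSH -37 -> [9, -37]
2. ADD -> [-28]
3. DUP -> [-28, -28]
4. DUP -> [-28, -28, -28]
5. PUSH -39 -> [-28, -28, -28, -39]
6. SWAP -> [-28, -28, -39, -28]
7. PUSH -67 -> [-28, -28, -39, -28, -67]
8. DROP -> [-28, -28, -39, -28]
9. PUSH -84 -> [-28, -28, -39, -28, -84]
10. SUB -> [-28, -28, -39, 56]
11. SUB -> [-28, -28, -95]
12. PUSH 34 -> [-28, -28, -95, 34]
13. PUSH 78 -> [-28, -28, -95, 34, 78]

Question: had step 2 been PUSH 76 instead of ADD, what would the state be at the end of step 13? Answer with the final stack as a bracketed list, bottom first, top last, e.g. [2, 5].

(re-executing from step 2 with the substitution; state before step 2: [9, -37])
2. PUSH 76 -> [9, -37, 76]
3. DUP -> [9, -37, 76, 76]
4. DUP -> [9, -37, 76, 76, 76]
5. PUSH -39 -> [9, -37, 76, 76, 76, -39]
6. SWAP -> [9, -37, 76, 76, -39, 76]
7. PUSH -67 -> [9, -37, 76, 76, -39, 76, -67]
8. DROP -> [9, -37, 76, 76, -39, 76]
9. PUSH -84 -> [9, -37, 76, 76, -39, 76, -84]
10. SUB -> [9, -37, 76, 76, -39, 160]
11. SUB -> [9, -37, 76, 76, -199]
12. PUSH 34 -> [9, -37, 76, 76, -199, 34]
13. PUSH 78 -> [9, -37, 76, 76, -199, 34, 78]

[9, -37, 76, 76, -199, 34, 78]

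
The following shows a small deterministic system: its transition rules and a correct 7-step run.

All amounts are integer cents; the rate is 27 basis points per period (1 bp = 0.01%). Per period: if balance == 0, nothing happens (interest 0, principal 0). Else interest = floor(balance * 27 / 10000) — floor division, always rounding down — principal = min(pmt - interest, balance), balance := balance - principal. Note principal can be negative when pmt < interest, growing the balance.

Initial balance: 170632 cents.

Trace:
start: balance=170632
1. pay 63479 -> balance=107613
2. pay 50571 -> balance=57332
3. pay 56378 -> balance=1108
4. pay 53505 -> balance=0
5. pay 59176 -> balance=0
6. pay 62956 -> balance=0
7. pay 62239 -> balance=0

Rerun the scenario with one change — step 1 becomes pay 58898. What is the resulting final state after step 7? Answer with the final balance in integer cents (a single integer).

0

(re-executing from step 1 with the substitution; state before step 1: balance=170632)
1. pay 58898 -> balance=112194
2. pay 50571 -> balance=61925
3. pay 56378 -> balance=5714
4. pay 53505 -> balance=0
5. pay 59176 -> balance=0
6. pay 62956 -> balance=0
7. pay 62239 -> balance=0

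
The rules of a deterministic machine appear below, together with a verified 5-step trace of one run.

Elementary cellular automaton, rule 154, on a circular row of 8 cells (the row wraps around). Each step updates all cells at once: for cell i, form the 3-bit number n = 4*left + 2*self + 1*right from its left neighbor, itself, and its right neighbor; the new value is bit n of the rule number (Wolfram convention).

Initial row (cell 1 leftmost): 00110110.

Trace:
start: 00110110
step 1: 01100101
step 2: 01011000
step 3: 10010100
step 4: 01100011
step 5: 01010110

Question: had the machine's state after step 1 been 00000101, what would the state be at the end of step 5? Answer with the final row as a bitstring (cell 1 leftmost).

state after step 1 := 00000101
step 2: 10001000
step 3: 01010101
step 4: 00000000
step 5: 00000000

00000000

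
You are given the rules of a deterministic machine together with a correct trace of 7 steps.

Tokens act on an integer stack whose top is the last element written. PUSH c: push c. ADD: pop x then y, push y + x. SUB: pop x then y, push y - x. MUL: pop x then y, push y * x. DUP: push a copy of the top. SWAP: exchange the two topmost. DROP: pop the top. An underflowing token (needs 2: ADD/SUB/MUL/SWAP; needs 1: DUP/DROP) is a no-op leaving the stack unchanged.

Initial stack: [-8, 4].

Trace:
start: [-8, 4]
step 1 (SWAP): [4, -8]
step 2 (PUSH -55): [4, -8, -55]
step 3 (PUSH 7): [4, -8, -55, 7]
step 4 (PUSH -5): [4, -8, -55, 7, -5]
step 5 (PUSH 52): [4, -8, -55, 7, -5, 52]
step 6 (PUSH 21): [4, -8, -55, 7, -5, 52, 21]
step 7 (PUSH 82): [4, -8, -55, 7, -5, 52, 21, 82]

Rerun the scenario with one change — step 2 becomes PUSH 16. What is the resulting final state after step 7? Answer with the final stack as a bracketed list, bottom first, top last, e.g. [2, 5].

[4, -8, 16, 7, -5, 52, 21, 82]

(re-executing from step 2 with the substitution; state before step 2: [4, -8])
step 2 (PUSH 16): [4, -8, 16]
step 3 (PUSH 7): [4, -8, 16, 7]
step 4 (PUSH -5): [4, -8, 16, 7, -5]
step 5 (PUSH 52): [4, -8, 16, 7, -5, 52]
step 6 (PUSH 21): [4, -8, 16, 7, -5, 52, 21]
step 7 (PUSH 82): [4, -8, 16, 7, -5, 52, 21, 82]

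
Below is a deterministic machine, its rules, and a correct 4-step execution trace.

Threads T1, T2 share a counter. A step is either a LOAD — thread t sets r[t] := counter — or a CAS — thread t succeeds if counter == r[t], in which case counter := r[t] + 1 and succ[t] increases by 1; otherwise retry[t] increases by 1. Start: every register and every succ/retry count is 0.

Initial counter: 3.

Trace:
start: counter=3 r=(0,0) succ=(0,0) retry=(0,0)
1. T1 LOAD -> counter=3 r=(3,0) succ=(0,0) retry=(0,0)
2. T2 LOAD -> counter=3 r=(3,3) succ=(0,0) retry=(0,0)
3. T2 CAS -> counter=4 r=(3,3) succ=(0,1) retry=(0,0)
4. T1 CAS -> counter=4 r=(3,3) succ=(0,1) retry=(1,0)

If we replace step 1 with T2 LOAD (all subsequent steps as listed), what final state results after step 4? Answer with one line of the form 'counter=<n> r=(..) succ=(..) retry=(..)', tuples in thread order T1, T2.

(re-executing from step 1 with the substitution; state before step 1: counter=3 r=(0,0) succ=(0,0) retry=(0,0))
1. T2 LOAD -> counter=3 r=(0,3) succ=(0,0) retry=(0,0)
2. T2 LOAD -> counter=3 r=(0,3) succ=(0,0) retry=(0,0)
3. T2 CAS -> counter=4 r=(0,3) succ=(0,1) retry=(0,0)
4. T1 CAS -> counter=4 r=(0,3) succ=(0,1) retry=(1,0)

counter=4 r=(0,3) succ=(0,1) retry=(1,0)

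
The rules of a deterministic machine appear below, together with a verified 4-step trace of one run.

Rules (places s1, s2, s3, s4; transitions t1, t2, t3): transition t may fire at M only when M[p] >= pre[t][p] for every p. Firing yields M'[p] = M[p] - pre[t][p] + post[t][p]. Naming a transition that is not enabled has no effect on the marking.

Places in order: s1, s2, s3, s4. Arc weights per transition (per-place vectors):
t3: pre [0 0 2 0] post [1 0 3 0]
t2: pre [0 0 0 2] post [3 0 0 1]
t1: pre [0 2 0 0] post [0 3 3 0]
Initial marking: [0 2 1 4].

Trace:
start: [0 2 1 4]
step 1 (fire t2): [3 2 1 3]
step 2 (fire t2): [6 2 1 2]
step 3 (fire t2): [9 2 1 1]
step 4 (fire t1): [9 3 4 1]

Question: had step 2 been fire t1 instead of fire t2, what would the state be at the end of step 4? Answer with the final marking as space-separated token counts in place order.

6 4 7 2

(re-executing from step 2 with the substitution; state before step 2: [3 2 1 3])
step 2 (fire t1): [3 3 4 3]
step 3 (fire t2): [6 3 4 2]
step 4 (fire t1): [6 4 7 2]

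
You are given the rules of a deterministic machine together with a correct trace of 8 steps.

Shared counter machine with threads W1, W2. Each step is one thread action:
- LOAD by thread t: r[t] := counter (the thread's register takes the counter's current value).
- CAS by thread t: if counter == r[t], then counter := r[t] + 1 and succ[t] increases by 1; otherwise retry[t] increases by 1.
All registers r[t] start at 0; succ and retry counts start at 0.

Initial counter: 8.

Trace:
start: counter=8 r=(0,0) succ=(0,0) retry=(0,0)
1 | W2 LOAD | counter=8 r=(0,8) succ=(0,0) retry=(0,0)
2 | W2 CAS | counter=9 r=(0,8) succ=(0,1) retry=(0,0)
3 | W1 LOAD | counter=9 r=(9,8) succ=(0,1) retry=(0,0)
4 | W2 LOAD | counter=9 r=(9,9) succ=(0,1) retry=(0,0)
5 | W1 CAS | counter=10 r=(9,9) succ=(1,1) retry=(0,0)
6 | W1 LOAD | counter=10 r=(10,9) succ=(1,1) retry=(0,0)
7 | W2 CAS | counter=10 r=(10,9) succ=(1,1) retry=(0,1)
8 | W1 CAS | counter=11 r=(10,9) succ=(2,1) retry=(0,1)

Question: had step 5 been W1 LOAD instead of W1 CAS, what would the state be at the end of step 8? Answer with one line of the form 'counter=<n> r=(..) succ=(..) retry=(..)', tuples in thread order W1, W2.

(re-executing from step 5 with the substitution; state before step 5: counter=9 r=(9,9) succ=(0,1) retry=(0,0))
5 | W1 LOAD | counter=9 r=(9,9) succ=(0,1) retry=(0,0)
6 | W1 LOAD | counter=9 r=(9,9) succ=(0,1) retry=(0,0)
7 | W2 CAS | counter=10 r=(9,9) succ=(0,2) retry=(0,0)
8 | W1 CAS | counter=10 r=(9,9) succ=(0,2) retry=(1,0)

counter=10 r=(9,9) succ=(0,2) retry=(1,0)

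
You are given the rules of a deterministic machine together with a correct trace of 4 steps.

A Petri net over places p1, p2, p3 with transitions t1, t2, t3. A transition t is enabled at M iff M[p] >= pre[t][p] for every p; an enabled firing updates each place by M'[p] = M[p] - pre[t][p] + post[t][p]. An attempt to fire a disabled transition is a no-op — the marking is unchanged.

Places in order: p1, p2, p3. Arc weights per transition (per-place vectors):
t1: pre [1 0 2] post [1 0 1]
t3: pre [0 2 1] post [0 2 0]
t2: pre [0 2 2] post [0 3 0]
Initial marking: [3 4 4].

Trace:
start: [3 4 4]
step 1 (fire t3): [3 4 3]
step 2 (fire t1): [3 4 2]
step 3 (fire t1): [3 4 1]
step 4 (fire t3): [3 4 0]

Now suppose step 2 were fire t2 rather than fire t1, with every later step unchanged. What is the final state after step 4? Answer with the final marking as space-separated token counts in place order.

(re-executing from step 2 with the substitution; state before step 2: [3 4 3])
step 2 (fire t2): [3 5 1]
step 3 (fire t1): [3 5 1]
step 4 (fire t3): [3 5 0]

3 5 0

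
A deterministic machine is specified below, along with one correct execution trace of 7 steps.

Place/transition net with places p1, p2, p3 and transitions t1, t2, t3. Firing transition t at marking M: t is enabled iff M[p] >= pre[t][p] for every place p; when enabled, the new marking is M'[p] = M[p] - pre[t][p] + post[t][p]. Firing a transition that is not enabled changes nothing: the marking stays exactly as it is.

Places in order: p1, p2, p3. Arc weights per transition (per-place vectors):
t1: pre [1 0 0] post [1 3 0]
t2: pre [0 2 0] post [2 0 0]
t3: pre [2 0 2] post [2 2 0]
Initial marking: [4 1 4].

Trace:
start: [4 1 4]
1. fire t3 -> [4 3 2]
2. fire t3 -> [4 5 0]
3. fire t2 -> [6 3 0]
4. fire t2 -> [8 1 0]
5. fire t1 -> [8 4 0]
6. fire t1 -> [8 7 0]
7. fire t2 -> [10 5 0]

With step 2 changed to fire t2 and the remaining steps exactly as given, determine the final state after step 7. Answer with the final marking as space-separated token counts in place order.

8 5 2

(re-executing from step 2 with the substitution; state before step 2: [4 3 2])
2. fire t2 -> [6 1 2]
3. fire t2 -> [6 1 2]
4. fire t2 -> [6 1 2]
5. fire t1 -> [6 4 2]
6. fire t1 -> [6 7 2]
7. fire t2 -> [8 5 2]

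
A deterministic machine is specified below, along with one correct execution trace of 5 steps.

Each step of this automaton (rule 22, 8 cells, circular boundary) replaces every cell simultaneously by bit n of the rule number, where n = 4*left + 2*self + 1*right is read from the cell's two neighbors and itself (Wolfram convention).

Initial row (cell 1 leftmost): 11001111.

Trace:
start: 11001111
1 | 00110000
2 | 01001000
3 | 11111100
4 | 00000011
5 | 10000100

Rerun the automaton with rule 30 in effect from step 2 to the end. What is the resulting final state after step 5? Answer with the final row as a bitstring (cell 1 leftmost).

(re-executing steps 2..5 under rule 30; state before step 2: 00110000)
2 | 01101000
3 | 11001100
4 | 10111011
5 | 00100010

00100010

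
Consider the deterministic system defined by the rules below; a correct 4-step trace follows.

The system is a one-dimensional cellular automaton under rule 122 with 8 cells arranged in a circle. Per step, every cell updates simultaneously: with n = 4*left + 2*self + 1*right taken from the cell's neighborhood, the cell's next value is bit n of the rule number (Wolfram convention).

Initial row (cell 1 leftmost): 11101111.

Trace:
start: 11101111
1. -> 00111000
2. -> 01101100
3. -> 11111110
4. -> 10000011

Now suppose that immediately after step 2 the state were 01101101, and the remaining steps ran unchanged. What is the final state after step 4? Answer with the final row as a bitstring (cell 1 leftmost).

state after step 2 := 01101101
3. -> 11111110
4. -> 10000011

10000011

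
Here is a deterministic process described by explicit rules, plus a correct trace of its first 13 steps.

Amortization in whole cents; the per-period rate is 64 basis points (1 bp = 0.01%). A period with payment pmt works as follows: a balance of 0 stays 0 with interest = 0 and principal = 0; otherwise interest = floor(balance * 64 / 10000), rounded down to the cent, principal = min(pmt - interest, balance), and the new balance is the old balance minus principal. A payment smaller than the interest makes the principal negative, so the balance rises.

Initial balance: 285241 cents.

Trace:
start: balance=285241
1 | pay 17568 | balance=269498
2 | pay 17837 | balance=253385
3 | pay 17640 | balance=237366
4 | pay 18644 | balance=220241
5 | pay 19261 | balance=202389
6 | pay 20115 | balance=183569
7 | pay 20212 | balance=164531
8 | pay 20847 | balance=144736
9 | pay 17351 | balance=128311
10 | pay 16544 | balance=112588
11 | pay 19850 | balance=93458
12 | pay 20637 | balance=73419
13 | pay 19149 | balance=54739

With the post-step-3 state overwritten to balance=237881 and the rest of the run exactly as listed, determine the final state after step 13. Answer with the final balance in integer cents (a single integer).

55288

state after step 3 := balance=237881
4 | pay 18644 | balance=220759
5 | pay 19261 | balance=202910
6 | pay 20115 | balance=184093
7 | pay 20212 | balance=165059
8 | pay 20847 | balance=145268
9 | pay 17351 | balance=128846
10 | pay 16544 | balance=113126
11 | pay 19850 | balance=94000
12 | pay 20637 | balance=73964
13 | pay 19149 | balance=55288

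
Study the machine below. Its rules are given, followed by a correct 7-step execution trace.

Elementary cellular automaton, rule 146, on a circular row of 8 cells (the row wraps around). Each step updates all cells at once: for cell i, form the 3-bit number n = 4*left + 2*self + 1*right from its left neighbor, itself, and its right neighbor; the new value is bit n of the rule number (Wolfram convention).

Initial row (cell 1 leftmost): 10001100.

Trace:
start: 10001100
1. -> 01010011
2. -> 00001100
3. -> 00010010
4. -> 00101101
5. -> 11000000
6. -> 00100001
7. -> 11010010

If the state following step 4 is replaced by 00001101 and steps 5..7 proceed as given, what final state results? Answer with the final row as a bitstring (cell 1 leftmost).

00000110

state after step 4 := 00001101
5. -> 10010000
6. -> 01101001
7. -> 00000110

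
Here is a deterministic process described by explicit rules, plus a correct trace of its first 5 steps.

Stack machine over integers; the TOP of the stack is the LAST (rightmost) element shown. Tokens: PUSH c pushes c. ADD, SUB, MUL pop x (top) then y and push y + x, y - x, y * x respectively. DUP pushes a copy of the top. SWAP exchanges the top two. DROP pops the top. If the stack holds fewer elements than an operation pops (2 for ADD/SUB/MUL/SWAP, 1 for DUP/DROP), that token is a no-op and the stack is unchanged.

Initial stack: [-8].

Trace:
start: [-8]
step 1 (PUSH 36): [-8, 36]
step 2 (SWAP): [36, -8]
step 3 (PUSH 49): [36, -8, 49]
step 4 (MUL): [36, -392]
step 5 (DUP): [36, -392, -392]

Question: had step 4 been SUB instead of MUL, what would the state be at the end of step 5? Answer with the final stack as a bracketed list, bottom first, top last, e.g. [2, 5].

(re-executing from step 4 with the substitution; state before step 4: [36, -8, 49])
step 4 (SUB): [36, -57]
step 5 (DUP): [36, -57, -57]

[36, -57, -57]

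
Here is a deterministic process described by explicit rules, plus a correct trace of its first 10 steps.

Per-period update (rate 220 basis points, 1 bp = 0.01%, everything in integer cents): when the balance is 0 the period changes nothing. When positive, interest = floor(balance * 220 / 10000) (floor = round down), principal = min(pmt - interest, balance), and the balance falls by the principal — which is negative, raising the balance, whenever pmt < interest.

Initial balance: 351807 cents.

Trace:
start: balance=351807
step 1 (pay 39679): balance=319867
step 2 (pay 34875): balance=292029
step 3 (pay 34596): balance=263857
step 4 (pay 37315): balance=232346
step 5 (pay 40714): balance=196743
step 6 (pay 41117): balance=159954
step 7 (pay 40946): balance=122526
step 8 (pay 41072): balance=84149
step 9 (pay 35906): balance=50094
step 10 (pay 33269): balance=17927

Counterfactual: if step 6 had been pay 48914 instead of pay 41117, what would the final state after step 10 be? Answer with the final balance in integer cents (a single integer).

9421

(re-executing from step 6 with the substitution; state before step 6: balance=196743)
step 6 (pay 48914): balance=152157
step 7 (pay 40946): balance=114558
step 8 (pay 41072): balance=76006
step 9 (pay 35906): balance=41772
step 10 (pay 33269): balance=9421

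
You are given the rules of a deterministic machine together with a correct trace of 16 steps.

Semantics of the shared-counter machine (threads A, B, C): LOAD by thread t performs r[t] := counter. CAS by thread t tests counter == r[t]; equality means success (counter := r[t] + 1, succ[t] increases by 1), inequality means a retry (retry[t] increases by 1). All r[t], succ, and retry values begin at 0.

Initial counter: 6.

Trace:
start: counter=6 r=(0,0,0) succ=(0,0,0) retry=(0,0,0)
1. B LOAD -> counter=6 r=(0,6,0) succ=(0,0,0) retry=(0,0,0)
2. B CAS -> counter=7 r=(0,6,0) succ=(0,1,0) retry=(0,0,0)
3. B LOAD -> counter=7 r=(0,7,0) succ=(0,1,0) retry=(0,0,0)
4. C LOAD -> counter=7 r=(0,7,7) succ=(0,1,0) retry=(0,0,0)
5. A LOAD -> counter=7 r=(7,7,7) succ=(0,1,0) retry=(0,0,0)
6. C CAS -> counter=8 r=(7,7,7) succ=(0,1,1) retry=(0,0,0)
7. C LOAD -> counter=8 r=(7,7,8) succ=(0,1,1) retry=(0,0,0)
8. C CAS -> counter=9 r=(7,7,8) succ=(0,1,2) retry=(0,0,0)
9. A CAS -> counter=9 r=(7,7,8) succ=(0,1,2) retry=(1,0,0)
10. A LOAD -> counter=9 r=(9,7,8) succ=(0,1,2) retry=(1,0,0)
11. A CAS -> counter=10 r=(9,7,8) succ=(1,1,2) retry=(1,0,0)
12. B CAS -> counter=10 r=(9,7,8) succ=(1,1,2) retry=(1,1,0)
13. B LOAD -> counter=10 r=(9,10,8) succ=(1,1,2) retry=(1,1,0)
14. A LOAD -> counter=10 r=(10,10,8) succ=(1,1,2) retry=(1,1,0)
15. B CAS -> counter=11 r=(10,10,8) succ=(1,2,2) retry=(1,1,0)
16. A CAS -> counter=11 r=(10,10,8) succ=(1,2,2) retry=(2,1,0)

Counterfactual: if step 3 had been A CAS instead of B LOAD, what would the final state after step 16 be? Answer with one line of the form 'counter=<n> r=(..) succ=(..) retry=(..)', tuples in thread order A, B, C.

(re-executing from step 3 with the substitution; state before step 3: counter=7 r=(0,6,0) succ=(0,1,0) retry=(0,0,0))
3. A CAS -> counter=7 r=(0,6,0) succ=(0,1,0) retry=(1,0,0)
4. C LOAD -> counter=7 r=(0,6,7) succ=(0,1,0) retry=(1,0,0)
5. A LOAD -> counter=7 r=(7,6,7) succ=(0,1,0) retry=(1,0,0)
6. C CAS -> counter=8 r=(7,6,7) succ=(0,1,1) retry=(1,0,0)
7. C LOAD -> counter=8 r=(7,6,8) succ=(0,1,1) retry=(1,0,0)
8. C CAS -> counter=9 r=(7,6,8) succ=(0,1,2) retry=(1,0,0)
9. A CAS -> counter=9 r=(7,6,8) succ=(0,1,2) retry=(2,0,0)
10. A LOAD -> counter=9 r=(9,6,8) succ=(0,1,2) retry=(2,0,0)
11. A CAS -> counter=10 r=(9,6,8) succ=(1,1,2) retry=(2,0,0)
12. B CAS -> counter=10 r=(9,6,8) succ=(1,1,2) retry=(2,1,0)
13. B LOAD -> counter=10 r=(9,10,8) succ=(1,1,2) retry=(2,1,0)
14. A LOAD -> counter=10 r=(10,10,8) succ=(1,1,2) retry=(2,1,0)
15. B CAS -> counter=11 r=(10,10,8) succ=(1,2,2) retry=(2,1,0)
16. A CAS -> counter=11 r=(10,10,8) succ=(1,2,2) retry=(3,1,0)

counter=11 r=(10,10,8) succ=(1,2,2) retry=(3,1,0)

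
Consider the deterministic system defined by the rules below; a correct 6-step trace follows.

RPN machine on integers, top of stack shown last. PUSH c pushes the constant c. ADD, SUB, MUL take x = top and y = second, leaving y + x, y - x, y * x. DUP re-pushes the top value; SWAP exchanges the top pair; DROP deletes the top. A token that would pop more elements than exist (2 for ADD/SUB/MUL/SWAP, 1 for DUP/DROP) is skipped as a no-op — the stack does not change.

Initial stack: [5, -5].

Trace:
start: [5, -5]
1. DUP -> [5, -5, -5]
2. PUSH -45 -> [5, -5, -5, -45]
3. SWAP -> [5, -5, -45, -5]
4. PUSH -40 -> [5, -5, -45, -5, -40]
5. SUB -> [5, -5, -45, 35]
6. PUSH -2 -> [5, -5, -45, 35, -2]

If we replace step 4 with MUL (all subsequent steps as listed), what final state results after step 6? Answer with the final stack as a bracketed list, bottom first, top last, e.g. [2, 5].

[5, -230, -2]

(re-executing from step 4 with the substitution; state before step 4: [5, -5, -45, -5])
4. MUL -> [5, -5, 225]
5. SUB -> [5, -230]
6. PUSH -2 -> [5, -230, -2]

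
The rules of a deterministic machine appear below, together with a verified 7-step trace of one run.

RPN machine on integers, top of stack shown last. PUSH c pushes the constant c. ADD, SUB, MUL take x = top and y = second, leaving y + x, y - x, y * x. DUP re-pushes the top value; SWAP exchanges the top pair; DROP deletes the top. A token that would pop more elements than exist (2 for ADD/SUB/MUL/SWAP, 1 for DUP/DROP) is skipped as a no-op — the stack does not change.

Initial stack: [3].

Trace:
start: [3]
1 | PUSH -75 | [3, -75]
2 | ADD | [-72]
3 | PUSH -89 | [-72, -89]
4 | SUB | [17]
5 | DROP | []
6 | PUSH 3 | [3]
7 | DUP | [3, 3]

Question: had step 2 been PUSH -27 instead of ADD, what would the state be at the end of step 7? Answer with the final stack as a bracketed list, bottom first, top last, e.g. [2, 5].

(re-executing from step 2 with the substitution; state before step 2: [3, -75])
2 | PUSH -27 | [3, -75, -27]
3 | PUSH -89 | [3, -75, -27, -89]
4 | SUB | [3, -75, 62]
5 | DROP | [3, -75]
6 | PUSH 3 | [3, -75, 3]
7 | DUP | [3, -75, 3, 3]

[3, -75, 3, 3]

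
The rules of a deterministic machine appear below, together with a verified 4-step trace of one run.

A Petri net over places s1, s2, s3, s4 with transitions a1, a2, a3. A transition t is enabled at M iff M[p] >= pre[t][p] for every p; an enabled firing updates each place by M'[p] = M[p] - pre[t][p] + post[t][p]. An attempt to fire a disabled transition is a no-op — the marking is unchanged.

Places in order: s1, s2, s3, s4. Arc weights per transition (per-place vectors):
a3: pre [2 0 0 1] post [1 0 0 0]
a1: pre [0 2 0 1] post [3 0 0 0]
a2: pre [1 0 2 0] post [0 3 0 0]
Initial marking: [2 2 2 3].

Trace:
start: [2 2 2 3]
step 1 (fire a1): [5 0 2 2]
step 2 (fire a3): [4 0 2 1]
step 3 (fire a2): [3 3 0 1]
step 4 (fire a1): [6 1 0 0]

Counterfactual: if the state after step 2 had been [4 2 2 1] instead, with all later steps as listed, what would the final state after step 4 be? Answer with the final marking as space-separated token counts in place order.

6 3 0 0

state after step 2 := [4 2 2 1]
step 3 (fire a2): [3 5 0 1]
step 4 (fire a1): [6 3 0 0]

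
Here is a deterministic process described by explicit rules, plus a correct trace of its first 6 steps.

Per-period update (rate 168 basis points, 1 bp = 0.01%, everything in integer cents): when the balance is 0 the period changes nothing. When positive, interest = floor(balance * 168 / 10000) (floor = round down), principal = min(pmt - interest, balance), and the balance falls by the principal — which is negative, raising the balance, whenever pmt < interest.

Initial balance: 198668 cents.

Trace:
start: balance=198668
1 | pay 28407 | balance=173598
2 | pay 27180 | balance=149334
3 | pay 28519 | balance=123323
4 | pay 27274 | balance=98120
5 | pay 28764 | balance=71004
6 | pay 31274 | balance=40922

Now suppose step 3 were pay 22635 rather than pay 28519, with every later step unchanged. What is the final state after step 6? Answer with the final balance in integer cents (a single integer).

47108

(re-executing from step 3 with the substitution; state before step 3: balance=149334)
3 | pay 22635 | balance=129207
4 | pay 27274 | balance=104103
5 | pay 28764 | balance=77087
6 | pay 31274 | balance=47108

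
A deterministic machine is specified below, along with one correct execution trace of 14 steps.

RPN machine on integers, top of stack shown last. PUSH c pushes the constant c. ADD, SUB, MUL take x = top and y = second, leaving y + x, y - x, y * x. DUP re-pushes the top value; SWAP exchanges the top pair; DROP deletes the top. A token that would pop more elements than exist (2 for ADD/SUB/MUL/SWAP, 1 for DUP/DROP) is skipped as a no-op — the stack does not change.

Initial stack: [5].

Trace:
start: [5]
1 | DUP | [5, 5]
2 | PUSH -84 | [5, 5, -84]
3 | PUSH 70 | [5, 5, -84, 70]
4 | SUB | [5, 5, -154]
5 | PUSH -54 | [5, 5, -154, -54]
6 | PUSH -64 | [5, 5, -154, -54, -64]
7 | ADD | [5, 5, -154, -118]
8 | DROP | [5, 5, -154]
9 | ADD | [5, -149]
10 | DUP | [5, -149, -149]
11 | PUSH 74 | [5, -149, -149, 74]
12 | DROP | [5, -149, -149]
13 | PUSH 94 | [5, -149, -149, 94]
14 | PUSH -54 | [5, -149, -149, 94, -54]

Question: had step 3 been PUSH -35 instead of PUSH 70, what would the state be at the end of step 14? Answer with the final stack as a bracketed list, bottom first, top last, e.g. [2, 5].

[5, -44, -44, 94, -54]

(re-executing from step 3 with the substitution; state before step 3: [5, 5, -84])
3 | PUSH -35 | [5, 5, -84, -35]
4 | SUB | [5, 5, -49]
5 | PUSH -54 | [5, 5, -49, -54]
6 | PUSH -64 | [5, 5, -49, -54, -64]
7 | ADD | [5, 5, -49, -118]
8 | DROP | [5, 5, -49]
9 | ADD | [5, -44]
10 | DUP | [5, -44, -44]
11 | PUSH 74 | [5, -44, -44, 74]
12 | DROP | [5, -44, -44]
13 | PUSH 94 | [5, -44, -44, 94]
14 | PUSH -54 | [5, -44, -44, 94, -54]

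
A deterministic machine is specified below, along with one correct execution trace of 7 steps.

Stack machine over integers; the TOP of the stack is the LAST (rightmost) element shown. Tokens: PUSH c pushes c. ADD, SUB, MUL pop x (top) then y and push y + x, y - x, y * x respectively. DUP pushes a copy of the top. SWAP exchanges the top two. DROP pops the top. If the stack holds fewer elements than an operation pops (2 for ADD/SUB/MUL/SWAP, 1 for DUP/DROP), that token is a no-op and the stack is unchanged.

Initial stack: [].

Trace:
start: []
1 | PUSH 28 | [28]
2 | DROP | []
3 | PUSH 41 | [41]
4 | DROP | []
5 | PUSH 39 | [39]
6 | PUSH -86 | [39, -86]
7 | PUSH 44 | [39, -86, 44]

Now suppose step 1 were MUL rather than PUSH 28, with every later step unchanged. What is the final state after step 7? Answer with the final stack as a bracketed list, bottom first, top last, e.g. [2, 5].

(re-executing from step 1 with the substitution; state before step 1: [])
1 | MUL | []
2 | DROP | []
3 | PUSH 41 | [41]
4 | DROP | []
5 | PUSH 39 | [39]
6 | PUSH -86 | [39, -86]
7 | PUSH 44 | [39, -86, 44]

[39, -86, 44]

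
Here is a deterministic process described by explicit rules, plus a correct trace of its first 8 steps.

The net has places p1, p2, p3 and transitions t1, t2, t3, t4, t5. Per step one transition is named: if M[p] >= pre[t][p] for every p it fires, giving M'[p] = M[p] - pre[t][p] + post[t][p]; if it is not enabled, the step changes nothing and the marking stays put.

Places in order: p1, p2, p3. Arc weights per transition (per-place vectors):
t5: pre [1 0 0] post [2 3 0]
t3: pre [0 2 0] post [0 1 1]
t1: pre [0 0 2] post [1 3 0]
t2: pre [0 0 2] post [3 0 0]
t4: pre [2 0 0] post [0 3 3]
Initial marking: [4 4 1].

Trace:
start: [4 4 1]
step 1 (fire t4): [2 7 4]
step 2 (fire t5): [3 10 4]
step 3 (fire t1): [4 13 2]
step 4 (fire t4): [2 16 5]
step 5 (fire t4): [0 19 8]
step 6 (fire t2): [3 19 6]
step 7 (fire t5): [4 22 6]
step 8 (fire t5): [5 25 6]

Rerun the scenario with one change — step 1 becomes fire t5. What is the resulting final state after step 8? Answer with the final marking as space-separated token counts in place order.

(re-executing from step 1 with the substitution; state before step 1: [4 4 1])
step 1 (fire t5): [5 7 1]
step 2 (fire t5): [6 10 1]
step 3 (fire t1): [6 10 1]
step 4 (fire t4): [4 13 4]
step 5 (fire t4): [2 16 7]
step 6 (fire t2): [5 16 5]
step 7 (fire t5): [6 19 5]
step 8 (fire t5): [7 22 5]

7 22 5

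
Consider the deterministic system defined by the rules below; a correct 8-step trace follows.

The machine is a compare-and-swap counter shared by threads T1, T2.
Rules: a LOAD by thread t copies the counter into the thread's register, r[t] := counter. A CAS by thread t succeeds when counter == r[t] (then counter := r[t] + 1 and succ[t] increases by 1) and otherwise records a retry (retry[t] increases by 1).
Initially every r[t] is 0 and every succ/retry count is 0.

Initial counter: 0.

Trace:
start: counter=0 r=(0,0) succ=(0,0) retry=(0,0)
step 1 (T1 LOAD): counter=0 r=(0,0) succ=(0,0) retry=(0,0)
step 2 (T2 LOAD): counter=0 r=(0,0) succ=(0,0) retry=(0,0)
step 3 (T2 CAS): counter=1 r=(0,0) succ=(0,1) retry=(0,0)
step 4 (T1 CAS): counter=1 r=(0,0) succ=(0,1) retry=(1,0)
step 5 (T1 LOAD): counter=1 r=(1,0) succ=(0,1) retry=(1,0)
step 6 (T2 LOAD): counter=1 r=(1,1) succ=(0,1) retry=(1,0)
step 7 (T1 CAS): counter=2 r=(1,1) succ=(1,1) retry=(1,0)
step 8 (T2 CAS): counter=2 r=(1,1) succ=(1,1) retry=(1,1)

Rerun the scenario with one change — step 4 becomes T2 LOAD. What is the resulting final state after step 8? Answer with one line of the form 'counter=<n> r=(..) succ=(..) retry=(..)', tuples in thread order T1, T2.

counter=2 r=(1,1) succ=(1,1) retry=(0,1)

(re-executing from step 4 with the substitution; state before step 4: counter=1 r=(0,0) succ=(0,1) retry=(0,0))
step 4 (T2 LOAD): counter=1 r=(0,1) succ=(0,1) retry=(0,0)
step 5 (T1 LOAD): counter=1 r=(1,1) succ=(0,1) retry=(0,0)
step 6 (T2 LOAD): counter=1 r=(1,1) succ=(0,1) retry=(0,0)
step 7 (T1 CAS): counter=2 r=(1,1) succ=(1,1) retry=(0,0)
step 8 (T2 CAS): counter=2 r=(1,1) succ=(1,1) retry=(0,1)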